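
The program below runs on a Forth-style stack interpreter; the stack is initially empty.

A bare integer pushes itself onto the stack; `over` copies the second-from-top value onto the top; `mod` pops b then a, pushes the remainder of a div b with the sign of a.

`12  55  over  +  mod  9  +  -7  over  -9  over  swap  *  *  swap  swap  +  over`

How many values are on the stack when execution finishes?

12   -> [12]
55   -> [12, 55]
over -> [12, 55, 12]
+    -> [12, 67]
mod  -> [12]
9    -> [12, 9]
+    -> [21]
-7   -> [21, -7]
over -> [21, -7, 21]
-9   -> [21, -7, 21, -9]
over -> [21, -7, 21, -9, 21]
swap -> [21, -7, 21, 21, -9]
*    -> [21, -7, 21, -189]
*    -> [21, -7, -3969]
swap -> [21, -3969, -7]
swap -> [21, -7, -3969]
+    -> [21, -3976]
over -> [21, -3976, 21]

3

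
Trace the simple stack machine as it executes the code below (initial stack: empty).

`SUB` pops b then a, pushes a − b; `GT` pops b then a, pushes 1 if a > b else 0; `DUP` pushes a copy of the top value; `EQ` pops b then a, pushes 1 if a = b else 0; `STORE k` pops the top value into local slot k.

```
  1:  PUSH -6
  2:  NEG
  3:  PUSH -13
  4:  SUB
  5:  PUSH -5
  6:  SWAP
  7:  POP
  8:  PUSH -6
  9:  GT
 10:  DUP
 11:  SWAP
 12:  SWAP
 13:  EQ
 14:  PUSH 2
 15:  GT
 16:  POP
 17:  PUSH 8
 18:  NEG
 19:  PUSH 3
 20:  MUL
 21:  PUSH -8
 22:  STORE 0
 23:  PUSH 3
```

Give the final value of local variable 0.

-8

PUSH -6   [-6]
NEG       [6]
PUSH -13  [6, -13]
SUB       [19]
PUSH -5   [19, -5]
SWAP      [-5, 19]
POP       [-5]
PUSH -6   [-5, -6]
GT        [1]
DUP       [1, 1]
SWAP      [1, 1]
SWAP      [1, 1]
EQ        [1]
PUSH 2    [1, 2]
GT        [0]
POP       []
PUSH 8    [8]
NEG       [-8]
PUSH 3    [-8, 3]
MUL       [-24]
PUSH -8   [-24, -8]
STORE 0   [-24]
PUSH 3    [-24, 3]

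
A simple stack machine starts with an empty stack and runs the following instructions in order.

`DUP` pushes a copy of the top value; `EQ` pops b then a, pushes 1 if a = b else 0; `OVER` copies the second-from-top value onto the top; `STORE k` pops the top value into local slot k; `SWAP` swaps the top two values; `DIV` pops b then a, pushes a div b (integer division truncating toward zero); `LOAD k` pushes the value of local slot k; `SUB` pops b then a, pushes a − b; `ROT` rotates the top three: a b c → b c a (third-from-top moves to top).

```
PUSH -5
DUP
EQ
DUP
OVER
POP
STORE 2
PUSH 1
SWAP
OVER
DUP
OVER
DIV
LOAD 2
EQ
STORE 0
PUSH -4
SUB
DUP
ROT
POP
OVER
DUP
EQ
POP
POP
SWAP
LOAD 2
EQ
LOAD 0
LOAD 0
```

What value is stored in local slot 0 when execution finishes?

PUSH -5 → -5
DUP     → -5 -5
EQ      → 1
DUP     → 1 1
OVER    → 1 1 1
POP     → 1 1
STORE 2 → 1
PUSH 1  → 1 1
SWAP    → 1 1
OVER    → 1 1 1
DUP     → 1 1 1 1
OVER    → 1 1 1 1 1
DIV     → 1 1 1 1
LOAD 2  → 1 1 1 1 1
EQ      → 1 1 1 1
STORE 0 → 1 1 1
PUSH -4 → 1 1 1 -4
SUB     → 1 1 5
DUP     → 1 1 5 5
ROT     → 1 5 5 1
POP     → 1 5 5
OVER    → 1 5 5 5
DUP     → 1 5 5 5 5
EQ      → 1 5 5 1
POP     → 1 5 5
POP     → 1 5
SWAP    → 5 1
LOAD 2  → 5 1 1
EQ      → 5 1
LOAD 0  → 5 1 1
LOAD 0  → 5 1 1 1

1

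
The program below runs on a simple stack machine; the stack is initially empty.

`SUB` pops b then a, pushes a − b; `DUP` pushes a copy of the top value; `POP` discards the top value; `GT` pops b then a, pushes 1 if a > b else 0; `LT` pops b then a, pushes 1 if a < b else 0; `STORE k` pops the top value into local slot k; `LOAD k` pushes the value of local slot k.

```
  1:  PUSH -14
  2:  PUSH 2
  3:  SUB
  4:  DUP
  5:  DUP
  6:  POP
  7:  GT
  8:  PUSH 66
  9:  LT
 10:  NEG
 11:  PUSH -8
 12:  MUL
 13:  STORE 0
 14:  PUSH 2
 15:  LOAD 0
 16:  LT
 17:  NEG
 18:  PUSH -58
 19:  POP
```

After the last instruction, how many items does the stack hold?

PUSH -14  [-14]
PUSH 2    [-14, 2]
SUB       [-16]
DUP       [-16, -16]
DUP       [-16, -16, -16]
POP       [-16, -16]
GT        [0]
PUSH 66   [0, 66]
LT        [1]
NEG       [-1]
PUSH -8   [-1, -8]
MUL       [8]
STORE 0   []
PUSH 2    [2]
LOAD 0    [2, 8]
LT        [1]
NEG       [-1]
PUSH -58  [-1, -58]
POP       [-1]

1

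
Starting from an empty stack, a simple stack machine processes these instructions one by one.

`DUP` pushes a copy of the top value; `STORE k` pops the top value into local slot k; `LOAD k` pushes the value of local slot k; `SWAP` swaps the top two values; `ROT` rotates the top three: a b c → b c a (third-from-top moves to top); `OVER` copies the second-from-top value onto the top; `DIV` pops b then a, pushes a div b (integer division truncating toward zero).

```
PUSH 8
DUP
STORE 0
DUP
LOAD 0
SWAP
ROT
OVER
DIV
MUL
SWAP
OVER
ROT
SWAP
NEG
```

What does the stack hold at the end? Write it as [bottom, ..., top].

PUSH 8  : 8
DUP     : 8 8
STORE 0 : 8
DUP     : 8 8
LOAD 0  : 8 8 8
SWAP    : 8 8 8
ROT     : 8 8 8
OVER    : 8 8 8 8
DIV     : 8 8 1
MUL     : 8 8
SWAP    : 8 8
OVER    : 8 8 8
ROT     : 8 8 8
SWAP    : 8 8 8
NEG     : 8 8 -8

[8, 8, -8]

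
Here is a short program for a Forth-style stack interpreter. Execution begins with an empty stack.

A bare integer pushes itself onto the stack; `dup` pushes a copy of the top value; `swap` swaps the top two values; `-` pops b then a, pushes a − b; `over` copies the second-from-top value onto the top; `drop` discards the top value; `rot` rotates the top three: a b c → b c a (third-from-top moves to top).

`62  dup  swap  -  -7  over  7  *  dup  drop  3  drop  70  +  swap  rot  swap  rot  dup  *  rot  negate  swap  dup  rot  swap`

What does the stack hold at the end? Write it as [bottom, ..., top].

62     : 62
dup    : 62 62
swap   : 62 62
-      : 0
-7     : 0 -7
over   : 0 -7 0
7      : 0 -7 0 7
*      : 0 -7 0
dup    : 0 -7 0 0
drop   : 0 -7 0
3      : 0 -7 0 3
drop   : 0 -7 0
70     : 0 -7 0 70
+      : 0 -7 70
swap   : 0 70 -7
rot    : 70 -7 0
swap   : 70 0 -7
rot    : 0 -7 70
dup    : 0 -7 70 70
*      : 0 -7 4900
rot    : -7 4900 0
negate : -7 4900 0
swap   : -7 0 4900
dup    : -7 0 4900 4900
rot    : -7 4900 4900 0
swap   : -7 4900 0 4900

[-7, 4900, 0, 4900]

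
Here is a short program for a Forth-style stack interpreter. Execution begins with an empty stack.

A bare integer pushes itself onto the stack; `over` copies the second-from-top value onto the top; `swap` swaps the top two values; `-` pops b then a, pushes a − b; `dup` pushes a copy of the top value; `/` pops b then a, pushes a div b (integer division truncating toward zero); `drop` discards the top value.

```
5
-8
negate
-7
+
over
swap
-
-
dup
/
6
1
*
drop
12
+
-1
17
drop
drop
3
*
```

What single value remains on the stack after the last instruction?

39

5      : [5]
-8     : [5, -8]
negate : [5, 8]
-7     : [5, 8, -7]
+      : [5, 1]
over   : [5, 1, 5]
swap   : [5, 5, 1]
-      : [5, 4]
-      : [1]
dup    : [1, 1]
/      : [1]
6      : [1, 6]
1      : [1, 6, 1]
*      : [1, 6]
drop   : [1]
12     : [1, 12]
+      : [13]
-1     : [13, -1]
17     : [13, -1, 17]
drop   : [13, -1]
drop   : [13]
3      : [13, 3]
*      : [39]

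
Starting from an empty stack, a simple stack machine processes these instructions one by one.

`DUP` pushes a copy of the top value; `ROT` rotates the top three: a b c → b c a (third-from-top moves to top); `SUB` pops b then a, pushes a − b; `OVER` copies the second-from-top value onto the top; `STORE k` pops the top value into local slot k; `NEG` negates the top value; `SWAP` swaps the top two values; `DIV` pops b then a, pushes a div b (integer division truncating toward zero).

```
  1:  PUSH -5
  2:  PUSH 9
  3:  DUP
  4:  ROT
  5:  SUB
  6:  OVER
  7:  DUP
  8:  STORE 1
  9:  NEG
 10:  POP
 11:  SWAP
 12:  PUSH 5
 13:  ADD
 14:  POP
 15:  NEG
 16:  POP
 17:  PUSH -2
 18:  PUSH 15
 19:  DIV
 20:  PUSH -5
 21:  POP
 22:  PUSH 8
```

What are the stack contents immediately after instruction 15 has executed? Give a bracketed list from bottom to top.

[-14]

PUSH -5  [-5]
PUSH 9   [-5, 9]
DUP      [-5, 9, 9]
ROT      [9, 9, -5]
SUB      [9, 14]
OVER     [9, 14, 9]
DUP      [9, 14, 9, 9]
STORE 1  [9, 14, 9]
NEG      [9, 14, -9]
POP      [9, 14]
SWAP     [14, 9]
PUSH 5   [14, 9, 5]
ADD      [14, 14]
POP      [14]
NEG      [-14]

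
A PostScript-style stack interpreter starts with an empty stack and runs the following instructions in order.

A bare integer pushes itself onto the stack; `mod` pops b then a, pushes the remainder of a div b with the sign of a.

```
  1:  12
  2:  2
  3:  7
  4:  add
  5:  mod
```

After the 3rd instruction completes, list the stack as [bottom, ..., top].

12 → [12]
2  → [12, 2]
7  → [12, 2, 7]

[12, 2, 7]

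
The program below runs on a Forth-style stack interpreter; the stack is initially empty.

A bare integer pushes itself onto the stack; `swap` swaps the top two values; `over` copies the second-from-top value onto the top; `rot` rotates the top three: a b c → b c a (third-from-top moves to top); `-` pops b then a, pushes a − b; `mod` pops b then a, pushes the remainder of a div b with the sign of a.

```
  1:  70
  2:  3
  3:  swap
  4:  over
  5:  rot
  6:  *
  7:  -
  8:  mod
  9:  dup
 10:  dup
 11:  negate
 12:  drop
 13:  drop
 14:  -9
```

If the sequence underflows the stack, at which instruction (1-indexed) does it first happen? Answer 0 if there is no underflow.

8

70   → [70]
3    → [70, 3]
swap → [3, 70]
over → [3, 70, 3]
rot  → [70, 3, 3]
*    → [70, 9]
-    → [61]
mod  — needs 2 operands, stack has 1 → underflow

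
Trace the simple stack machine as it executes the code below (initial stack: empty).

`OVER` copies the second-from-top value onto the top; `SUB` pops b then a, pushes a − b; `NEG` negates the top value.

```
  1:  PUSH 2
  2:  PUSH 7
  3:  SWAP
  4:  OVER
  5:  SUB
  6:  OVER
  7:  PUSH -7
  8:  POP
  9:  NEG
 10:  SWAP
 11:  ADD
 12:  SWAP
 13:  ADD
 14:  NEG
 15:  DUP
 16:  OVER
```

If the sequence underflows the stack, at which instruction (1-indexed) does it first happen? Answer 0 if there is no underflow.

PUSH 2  → 2
PUSH 7  → 2 7
SWAP    → 7 2
OVER    → 7 2 7
SUB     → 7 -5
OVER    → 7 -5 7
PUSH -7 → 7 -5 7 -7
POP     → 7 -5 7
NEG     → 7 -5 -7
SWAP    → 7 -7 -5
ADD     → 7 -12
SWAP    → -12 7
ADD     → -5
NEG     → 5
DUP     → 5 5
OVER    → 5 5 5

0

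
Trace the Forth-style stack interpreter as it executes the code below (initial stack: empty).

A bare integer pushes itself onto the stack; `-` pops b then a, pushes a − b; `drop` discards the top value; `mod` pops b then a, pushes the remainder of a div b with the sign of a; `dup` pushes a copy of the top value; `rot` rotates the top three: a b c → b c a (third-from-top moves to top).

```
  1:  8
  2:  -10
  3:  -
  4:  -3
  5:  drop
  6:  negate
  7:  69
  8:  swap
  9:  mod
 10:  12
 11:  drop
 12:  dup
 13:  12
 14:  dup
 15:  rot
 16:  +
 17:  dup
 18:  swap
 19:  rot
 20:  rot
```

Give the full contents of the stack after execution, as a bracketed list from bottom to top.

8       [8]
-10     [8, -10]
-       [18]
-3      [18, -3]
drop    [18]
negate  [-18]
69      [-18, 69]
swap    [69, -18]
mod     [15]
12      [15, 12]
drop    [15]
dup     [15, 15]
12      [15, 15, 12]
dup     [15, 15, 12, 12]
rot     [15, 12, 12, 15]
+       [15, 12, 27]
dup     [15, 12, 27, 27]
swap    [15, 12, 27, 27]
rot     [15, 27, 27, 12]
rot     [15, 27, 12, 27]

[15, 27, 12, 27]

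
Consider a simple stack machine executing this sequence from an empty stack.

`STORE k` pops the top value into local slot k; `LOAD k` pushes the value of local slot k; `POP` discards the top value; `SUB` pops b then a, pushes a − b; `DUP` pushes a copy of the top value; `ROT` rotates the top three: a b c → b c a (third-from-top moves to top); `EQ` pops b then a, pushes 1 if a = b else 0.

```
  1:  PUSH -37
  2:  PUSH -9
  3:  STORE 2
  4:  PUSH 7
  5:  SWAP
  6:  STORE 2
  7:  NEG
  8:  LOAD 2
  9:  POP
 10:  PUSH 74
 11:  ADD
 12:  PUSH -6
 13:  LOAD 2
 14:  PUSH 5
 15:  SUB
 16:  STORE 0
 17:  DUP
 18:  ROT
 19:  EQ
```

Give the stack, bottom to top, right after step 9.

PUSH -37 → [-37]
PUSH -9  → [-37, -9]
STORE 2  → [-37]
PUSH 7   → [-37, 7]
SWAP     → [7, -37]
STORE 2  → [7]
NEG      → [-7]
LOAD 2   → [-7, -37]
POP      → [-7]

[-7]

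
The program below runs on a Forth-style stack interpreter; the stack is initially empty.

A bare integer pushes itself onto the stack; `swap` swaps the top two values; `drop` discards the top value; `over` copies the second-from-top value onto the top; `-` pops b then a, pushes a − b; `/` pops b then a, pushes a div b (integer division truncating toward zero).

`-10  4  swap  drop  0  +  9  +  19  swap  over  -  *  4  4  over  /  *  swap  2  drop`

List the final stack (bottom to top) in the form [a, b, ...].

-10  : [-10]
4    : [-10, 4]
swap : [4, -10]
drop : [4]
0    : [4, 0]
+    : [4]
9    : [4, 9]
+    : [13]
19   : [13, 19]
swap : [19, 13]
over : [19, 13, 19]
-    : [19, -6]
*    : [-114]
4    : [-114, 4]
4    : [-114, 4, 4]
over : [-114, 4, 4, 4]
/    : [-114, 4, 1]
*    : [-114, 4]
swap : [4, -114]
2    : [4, -114, 2]
drop : [4, -114]

[4, -114]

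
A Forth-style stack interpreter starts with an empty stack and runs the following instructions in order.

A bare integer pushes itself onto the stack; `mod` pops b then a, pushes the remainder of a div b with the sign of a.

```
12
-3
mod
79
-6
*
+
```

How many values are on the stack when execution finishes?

1

12   12
-3   12 -3
mod  0
79   0 79
-6   0 79 -6
*    0 -474
+    -474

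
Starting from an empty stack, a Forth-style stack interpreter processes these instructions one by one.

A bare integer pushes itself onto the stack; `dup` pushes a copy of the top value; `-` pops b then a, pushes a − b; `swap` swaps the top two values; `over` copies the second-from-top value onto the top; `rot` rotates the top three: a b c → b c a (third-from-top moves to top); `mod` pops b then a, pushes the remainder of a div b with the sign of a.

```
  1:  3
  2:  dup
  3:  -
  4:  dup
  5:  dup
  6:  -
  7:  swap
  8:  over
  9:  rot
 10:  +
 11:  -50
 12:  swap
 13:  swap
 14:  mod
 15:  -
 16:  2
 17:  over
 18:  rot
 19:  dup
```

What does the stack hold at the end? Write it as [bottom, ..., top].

[2, 0, 0, 0]

3    : 3
dup  : 3 3
-    : 0
dup  : 0 0
dup  : 0 0 0
-    : 0 0
swap : 0 0
over : 0 0 0
rot  : 0 0 0
+    : 0 0
-50  : 0 0 -50
swap : 0 -50 0
swap : 0 0 -50
mod  : 0 0
-    : 0
2    : 0 2
over : 0 2 0
rot  : 2 0 0
dup  : 2 0 0 0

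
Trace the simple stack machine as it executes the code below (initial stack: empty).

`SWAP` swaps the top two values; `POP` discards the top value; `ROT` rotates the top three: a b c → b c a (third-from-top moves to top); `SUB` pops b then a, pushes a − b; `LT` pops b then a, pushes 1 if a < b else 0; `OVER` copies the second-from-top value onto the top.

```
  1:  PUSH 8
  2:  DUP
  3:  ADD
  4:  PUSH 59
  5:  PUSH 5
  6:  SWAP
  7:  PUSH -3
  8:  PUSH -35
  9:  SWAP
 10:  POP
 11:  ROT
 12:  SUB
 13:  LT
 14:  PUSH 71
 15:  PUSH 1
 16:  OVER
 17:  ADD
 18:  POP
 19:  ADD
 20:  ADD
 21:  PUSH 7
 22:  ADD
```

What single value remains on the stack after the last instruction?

PUSH 8   : [8]
DUP      : [8, 8]
ADD      : [16]
PUSH 59  : [16, 59]
PUSH 5   : [16, 59, 5]
SWAP     : [16, 5, 59]
PUSH -3  : [16, 5, 59, -3]
PUSH -35 : [16, 5, 59, -3, -35]
SWAP     : [16, 5, 59, -35, -3]
POP      : [16, 5, 59, -35]
ROT      : [16, 59, -35, 5]
SUB      : [16, 59, -40]
LT       : [16, 0]
PUSH 71  : [16, 0, 71]
PUSH 1   : [16, 0, 71, 1]
OVER     : [16, 0, 71, 1, 71]
ADD      : [16, 0, 71, 72]
POP      : [16, 0, 71]
ADD      : [16, 71]
ADD      : [87]
PUSH 7   : [87, 7]
ADD      : [94]

94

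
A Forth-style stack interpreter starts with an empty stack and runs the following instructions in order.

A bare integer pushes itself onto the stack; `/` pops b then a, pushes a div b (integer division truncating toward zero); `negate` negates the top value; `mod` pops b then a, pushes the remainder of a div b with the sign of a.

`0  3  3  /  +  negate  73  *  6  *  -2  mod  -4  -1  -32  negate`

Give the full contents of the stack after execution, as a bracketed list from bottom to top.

0      → 0
3      → 0 3
3      → 0 3 3
/      → 0 1
+      → 1
negate → -1
73     → -1 73
*      → -73
6      → -73 6
*      → -438
-2     → -438 -2
mod    → 0
-4     → 0 -4
-1     → 0 -4 -1
-32    → 0 -4 -1 -32
negate → 0 -4 -1 32

[0, -4, -1, 32]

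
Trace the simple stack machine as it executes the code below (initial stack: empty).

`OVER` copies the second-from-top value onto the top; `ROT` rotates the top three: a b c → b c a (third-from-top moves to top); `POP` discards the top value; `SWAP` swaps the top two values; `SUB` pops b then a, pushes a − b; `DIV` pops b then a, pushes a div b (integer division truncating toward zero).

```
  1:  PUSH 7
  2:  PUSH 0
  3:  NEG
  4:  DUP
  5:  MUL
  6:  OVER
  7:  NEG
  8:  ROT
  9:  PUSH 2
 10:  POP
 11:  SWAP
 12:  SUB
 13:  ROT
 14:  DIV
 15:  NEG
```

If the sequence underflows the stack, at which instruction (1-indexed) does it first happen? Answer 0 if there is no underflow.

PUSH 7  [7]
PUSH 0  [7, 0]
NEG     [7, 0]
DUP     [7, 0, 0]
MUL     [7, 0]
OVER    [7, 0, 7]
NEG     [7, 0, -7]
ROT     [0, -7, 7]
PUSH 2  [0, -7, 7, 2]
POP     [0, -7, 7]
SWAP    [0, 7, -7]
SUB     [0, 14]
ROT  — needs 3 operands, stack has 2 → underflow

13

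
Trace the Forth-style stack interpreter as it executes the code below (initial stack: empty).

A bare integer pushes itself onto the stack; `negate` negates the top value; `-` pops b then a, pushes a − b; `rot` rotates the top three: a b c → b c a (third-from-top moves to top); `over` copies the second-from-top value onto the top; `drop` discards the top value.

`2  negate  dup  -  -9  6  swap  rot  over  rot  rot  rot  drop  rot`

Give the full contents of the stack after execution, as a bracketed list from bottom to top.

2       [2]
negate  [-2]
dup     [-2, -2]
-       [0]
-9      [0, -9]
6       [0, -9, 6]
swap    [0, 6, -9]
rot     [6, -9, 0]
over    [6, -9, 0, -9]
rot     [6, 0, -9, -9]
rot     [6, -9, -9, 0]
rot     [6, -9, 0, -9]
drop    [6, -9, 0]
rot     [-9, 0, 6]

[-9, 0, 6]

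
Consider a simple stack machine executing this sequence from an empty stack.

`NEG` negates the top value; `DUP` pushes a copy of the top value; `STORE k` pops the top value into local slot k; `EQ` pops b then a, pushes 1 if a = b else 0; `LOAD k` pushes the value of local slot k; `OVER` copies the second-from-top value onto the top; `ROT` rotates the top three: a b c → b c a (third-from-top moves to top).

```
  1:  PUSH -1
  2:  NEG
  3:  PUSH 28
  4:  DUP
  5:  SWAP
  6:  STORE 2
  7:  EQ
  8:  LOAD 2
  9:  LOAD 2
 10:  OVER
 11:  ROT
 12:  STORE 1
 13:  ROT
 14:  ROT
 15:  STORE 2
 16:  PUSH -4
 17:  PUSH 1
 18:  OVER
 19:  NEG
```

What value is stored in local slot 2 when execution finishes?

28

PUSH -1 → -1
NEG     → 1
PUSH 28 → 1 28
DUP     → 1 28 28
SWAP    → 1 28 28
STORE 2 → 1 28
EQ      → 0
LOAD 2  → 0 28
LOAD 2  → 0 28 28
OVER    → 0 28 28 28
ROT     → 0 28 28 28
STORE 1 → 0 28 28
ROT     → 28 28 0
ROT     → 28 0 28
STORE 2 → 28 0
PUSH -4 → 28 0 -4
PUSH 1  → 28 0 -4 1
OVER    → 28 0 -4 1 -4
NEG     → 28 0 -4 1 4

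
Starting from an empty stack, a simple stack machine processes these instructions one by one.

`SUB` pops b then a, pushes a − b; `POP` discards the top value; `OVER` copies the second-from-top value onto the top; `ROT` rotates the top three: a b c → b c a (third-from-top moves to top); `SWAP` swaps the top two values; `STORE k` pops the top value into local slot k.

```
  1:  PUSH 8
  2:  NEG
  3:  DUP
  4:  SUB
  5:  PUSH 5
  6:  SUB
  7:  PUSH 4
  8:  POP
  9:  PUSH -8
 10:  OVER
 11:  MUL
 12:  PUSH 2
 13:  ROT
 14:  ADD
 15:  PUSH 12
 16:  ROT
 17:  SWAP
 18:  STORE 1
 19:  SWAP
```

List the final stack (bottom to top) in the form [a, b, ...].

[40, -3]

PUSH 8  → [8]
NEG     → [-8]
DUP     → [-8, -8]
SUB     → [0]
PUSH 5  → [0, 5]
SUB     → [-5]
PUSH 4  → [-5, 4]
POP     → [-5]
PUSH -8 → [-5, -8]
OVER    → [-5, -8, -5]
MUL     → [-5, 40]
PUSH 2  → [-5, 40, 2]
ROT     → [40, 2, -5]
ADD     → [40, -3]
PUSH 12 → [40, -3, 12]
ROT     → [-3, 12, 40]
SWAP    → [-3, 40, 12]
STORE 1 → [-3, 40]
SWAP    → [40, -3]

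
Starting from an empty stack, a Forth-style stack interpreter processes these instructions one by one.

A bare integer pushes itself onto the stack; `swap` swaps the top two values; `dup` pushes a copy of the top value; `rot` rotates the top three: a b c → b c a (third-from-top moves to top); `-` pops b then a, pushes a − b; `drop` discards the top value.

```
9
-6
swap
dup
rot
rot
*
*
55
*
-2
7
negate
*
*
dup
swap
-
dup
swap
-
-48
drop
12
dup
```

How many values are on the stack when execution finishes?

9      → [9]
-6     → [9, -6]
swap   → [-6, 9]
dup    → [-6, 9, 9]
rot    → [9, 9, -6]
rot    → [9, -6, 9]
*      → [9, -54]
*      → [-486]
55     → [-486, 55]
*      → [-26730]
-2     → [-26730, -2]
7      → [-26730, -2, 7]
negate → [-26730, -2, -7]
*      → [-26730, 14]
*      → [-374220]
dup    → [-374220, -374220]
swap   → [-374220, -374220]
-      → [0]
dup    → [0, 0]
swap   → [0, 0]
-      → [0]
-48    → [0, -48]
drop   → [0]
12     → [0, 12]
dup    → [0, 12, 12]

3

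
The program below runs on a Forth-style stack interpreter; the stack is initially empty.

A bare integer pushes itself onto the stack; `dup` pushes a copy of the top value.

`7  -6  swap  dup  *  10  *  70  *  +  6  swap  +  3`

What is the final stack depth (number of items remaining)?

2

7    -> 7
-6   -> 7 -6
swap -> -6 7
dup  -> -6 7 7
*    -> -6 49
10   -> -6 49 10
*    -> -6 490
70   -> -6 490 70
*    -> -6 34300
+    -> 34294
6    -> 34294 6
swap -> 6 34294
+    -> 34300
3    -> 34300 3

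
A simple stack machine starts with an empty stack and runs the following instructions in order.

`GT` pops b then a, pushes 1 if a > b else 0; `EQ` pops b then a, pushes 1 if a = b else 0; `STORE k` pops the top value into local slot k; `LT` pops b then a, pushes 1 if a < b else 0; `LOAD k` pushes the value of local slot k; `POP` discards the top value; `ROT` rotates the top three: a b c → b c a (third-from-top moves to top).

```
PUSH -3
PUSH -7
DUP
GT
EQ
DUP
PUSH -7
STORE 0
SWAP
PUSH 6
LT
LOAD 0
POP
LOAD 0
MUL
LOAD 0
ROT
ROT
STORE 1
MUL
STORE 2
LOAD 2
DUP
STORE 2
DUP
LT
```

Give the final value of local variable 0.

-7

PUSH -3 : [-3]
PUSH -7 : [-3, -7]
DUP     : [-3, -7, -7]
GT      : [-3, 0]
EQ      : [0]
DUP     : [0, 0]
PUSH -7 : [0, 0, -7]
STORE 0 : [0, 0]
SWAP    : [0, 0]
PUSH 6  : [0, 0, 6]
LT      : [0, 1]
LOAD 0  : [0, 1, -7]
POP     : [0, 1]
LOAD 0  : [0, 1, -7]
MUL     : [0, -7]
LOAD 0  : [0, -7, -7]
ROT     : [-7, -7, 0]
ROT     : [-7, 0, -7]
STORE 1 : [-7, 0]
MUL     : [0]
STORE 2 : []
LOAD 2  : [0]
DUP     : [0, 0]
STORE 2 : [0]
DUP     : [0, 0]
LT      : [0]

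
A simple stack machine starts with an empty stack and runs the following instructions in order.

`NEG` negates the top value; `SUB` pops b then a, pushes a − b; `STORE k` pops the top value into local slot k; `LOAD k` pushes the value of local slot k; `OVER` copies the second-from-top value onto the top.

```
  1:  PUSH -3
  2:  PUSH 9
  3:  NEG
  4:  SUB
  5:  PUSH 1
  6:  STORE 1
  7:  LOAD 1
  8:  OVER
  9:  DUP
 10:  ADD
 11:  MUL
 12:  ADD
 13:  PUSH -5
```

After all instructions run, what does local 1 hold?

1

PUSH -3 → -3
PUSH 9  → -3 9
NEG     → -3 -9
SUB     → 6
PUSH 1  → 6 1
STORE 1 → 6
LOAD 1  → 6 1
OVER    → 6 1 6
DUP     → 6 1 6 6
ADD     → 6 1 12
MUL     → 6 12
ADD     → 18
PUSH -5 → 18 -5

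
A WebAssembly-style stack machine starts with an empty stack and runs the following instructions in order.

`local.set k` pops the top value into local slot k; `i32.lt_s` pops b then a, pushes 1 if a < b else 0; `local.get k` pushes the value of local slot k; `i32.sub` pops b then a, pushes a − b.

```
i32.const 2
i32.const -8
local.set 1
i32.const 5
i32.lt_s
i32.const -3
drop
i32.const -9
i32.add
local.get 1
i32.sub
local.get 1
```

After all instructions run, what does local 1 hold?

i32.const 2  -> [2]
i32.const -8 -> [2, -8]
local.set 1  -> [2]
i32.const 5  -> [2, 5]
i32.lt_s     -> [1]
i32.const -3 -> [1, -3]
drop         -> [1]
i32.const -9 -> [1, -9]
i32.add      -> [-8]
local.get 1  -> [-8, -8]
i32.sub      -> [0]
local.get 1  -> [0, -8]

-8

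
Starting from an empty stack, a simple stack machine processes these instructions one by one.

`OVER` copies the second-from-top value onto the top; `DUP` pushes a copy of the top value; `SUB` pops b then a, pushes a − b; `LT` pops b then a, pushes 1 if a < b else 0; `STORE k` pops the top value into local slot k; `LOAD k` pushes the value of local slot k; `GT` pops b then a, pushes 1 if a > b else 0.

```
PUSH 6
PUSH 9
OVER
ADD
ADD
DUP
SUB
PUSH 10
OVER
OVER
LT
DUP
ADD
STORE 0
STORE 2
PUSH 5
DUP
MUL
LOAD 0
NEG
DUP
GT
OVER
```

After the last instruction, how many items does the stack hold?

4

PUSH 6  → [6]
PUSH 9  → [6, 9]
OVER    → [6, 9, 6]
ADD     → [6, 15]
ADD     → [21]
DUP     → [21, 21]
SUB     → [0]
PUSH 10 → [0, 10]
OVER    → [0, 10, 0]
OVER    → [0, 10, 0, 10]
LT      → [0, 10, 1]
DUP     → [0, 10, 1, 1]
ADD     → [0, 10, 2]
STORE 0 → [0, 10]
STORE 2 → [0]
PUSH 5  → [0, 5]
DUP     → [0, 5, 5]
MUL     → [0, 25]
LOAD 0  → [0, 25, 2]
NEG     → [0, 25, -2]
DUP     → [0, 25, -2, -2]
GT      → [0, 25, 0]
OVER    → [0, 25, 0, 25]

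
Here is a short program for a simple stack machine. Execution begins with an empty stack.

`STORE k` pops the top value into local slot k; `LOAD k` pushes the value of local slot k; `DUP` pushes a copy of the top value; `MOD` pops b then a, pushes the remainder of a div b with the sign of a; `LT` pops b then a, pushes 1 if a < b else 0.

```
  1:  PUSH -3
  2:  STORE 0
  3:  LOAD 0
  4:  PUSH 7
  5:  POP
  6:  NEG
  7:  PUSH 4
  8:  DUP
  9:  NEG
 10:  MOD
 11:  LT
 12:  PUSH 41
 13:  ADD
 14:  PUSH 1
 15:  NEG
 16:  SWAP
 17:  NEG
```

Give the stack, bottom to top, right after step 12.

[0, 41]

PUSH -3 : -3
STORE 0 : (empty)
LOAD 0  : -3
PUSH 7  : -3 7
POP     : -3
NEG     : 3
PUSH 4  : 3 4
DUP     : 3 4 4
NEG     : 3 4 -4
MOD     : 3 0
LT      : 0
PUSH 41 : 0 41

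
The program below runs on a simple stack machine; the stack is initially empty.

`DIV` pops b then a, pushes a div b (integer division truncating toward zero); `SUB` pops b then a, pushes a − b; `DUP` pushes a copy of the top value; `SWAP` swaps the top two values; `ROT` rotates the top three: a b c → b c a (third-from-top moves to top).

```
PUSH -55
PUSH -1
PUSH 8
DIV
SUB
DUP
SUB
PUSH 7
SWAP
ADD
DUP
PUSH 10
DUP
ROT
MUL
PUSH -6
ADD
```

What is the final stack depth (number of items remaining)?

PUSH -55 → [-55]
PUSH -1  → [-55, -1]
PUSH 8   → [-55, -1, 8]
DIV      → [-55, 0]
SUB      → [-55]
DUP      → [-55, -55]
SUB      → [0]
PUSH 7   → [0, 7]
SWAP     → [7, 0]
ADD      → [7]
DUP      → [7, 7]
PUSH 10  → [7, 7, 10]
DUP      → [7, 7, 10, 10]
ROT      → [7, 10, 10, 7]
MUL      → [7, 10, 70]
PUSH -6  → [7, 10, 70, -6]
ADD      → [7, 10, 64]

3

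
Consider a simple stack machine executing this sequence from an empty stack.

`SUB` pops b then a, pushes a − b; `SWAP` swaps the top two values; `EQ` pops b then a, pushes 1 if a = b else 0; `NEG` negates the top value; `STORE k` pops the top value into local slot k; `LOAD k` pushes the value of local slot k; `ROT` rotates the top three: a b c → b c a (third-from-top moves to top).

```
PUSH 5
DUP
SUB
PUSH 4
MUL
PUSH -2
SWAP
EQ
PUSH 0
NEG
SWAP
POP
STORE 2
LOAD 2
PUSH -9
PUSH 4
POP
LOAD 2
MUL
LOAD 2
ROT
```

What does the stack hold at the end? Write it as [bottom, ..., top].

[0, 0, 0]

PUSH 5  → 5
DUP     → 5 5
SUB     → 0
PUSH 4  → 0 4
MUL     → 0
PUSH -2 → 0 -2
SWAP    → -2 0
EQ      → 0
PUSH 0  → 0 0
NEG     → 0 0
SWAP    → 0 0
POP     → 0
STORE 2 → (empty)
LOAD 2  → 0
PUSH -9 → 0 -9
PUSH 4  → 0 -9 4
POP     → 0 -9
LOAD 2  → 0 -9 0
MUL     → 0 0
LOAD 2  → 0 0 0
ROT     → 0 0 0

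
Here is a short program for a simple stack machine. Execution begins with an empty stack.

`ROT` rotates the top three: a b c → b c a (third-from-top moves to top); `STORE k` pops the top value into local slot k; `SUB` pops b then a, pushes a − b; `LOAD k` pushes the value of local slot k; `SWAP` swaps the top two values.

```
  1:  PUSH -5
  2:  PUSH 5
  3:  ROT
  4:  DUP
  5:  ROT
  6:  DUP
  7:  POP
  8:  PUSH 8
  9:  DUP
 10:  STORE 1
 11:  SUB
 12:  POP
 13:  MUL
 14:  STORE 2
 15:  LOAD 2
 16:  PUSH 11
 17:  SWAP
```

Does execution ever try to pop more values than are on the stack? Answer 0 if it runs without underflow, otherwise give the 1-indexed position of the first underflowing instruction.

3

PUSH -5  -5
PUSH 5   -5 5
ROT  — needs 3 operands, stack has 2 → underflow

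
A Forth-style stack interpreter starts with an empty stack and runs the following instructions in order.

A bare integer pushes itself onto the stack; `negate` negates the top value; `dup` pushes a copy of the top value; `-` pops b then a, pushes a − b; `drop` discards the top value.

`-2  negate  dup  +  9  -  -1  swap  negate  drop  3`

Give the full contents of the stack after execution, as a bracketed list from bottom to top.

-2     : -2
negate : 2
dup    : 2 2
+      : 4
9      : 4 9
-      : -5
-1     : -5 -1
swap   : -1 -5
negate : -1 5
drop   : -1
3      : -1 3

[-1, 3]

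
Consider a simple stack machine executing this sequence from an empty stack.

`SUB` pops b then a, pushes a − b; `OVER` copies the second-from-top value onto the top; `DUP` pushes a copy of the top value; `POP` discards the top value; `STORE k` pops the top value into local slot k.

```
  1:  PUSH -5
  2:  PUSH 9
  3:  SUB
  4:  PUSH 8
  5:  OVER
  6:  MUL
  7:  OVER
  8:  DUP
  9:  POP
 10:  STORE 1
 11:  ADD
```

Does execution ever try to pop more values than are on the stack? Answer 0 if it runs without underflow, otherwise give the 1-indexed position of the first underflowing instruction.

PUSH -5 → -5
PUSH 9  → -5 9
SUB     → -14
PUSH 8  → -14 8
OVER    → -14 8 -14
MUL     → -14 -112
OVER    → -14 -112 -14
DUP     → -14 -112 -14 -14
POP     → -14 -112 -14
STORE 1 → -14 -112
ADD     → -126

0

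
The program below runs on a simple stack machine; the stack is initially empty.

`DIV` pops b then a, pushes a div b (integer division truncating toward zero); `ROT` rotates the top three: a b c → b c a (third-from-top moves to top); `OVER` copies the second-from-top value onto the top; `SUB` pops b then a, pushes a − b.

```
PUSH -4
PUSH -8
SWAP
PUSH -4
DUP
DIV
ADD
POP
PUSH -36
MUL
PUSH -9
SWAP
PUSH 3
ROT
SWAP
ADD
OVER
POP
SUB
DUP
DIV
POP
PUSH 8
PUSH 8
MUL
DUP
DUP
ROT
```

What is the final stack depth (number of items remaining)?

PUSH -4  -> [-4]
PUSH -8  -> [-4, -8]
SWAP     -> [-8, -4]
PUSH -4  -> [-8, -4, -4]
DUP      -> [-8, -4, -4, -4]
DIV      -> [-8, -4, 1]
ADD      -> [-8, -3]
POP      -> [-8]
PUSH -36 -> [-8, -36]
MUL      -> [288]
PUSH -9  -> [288, -9]
SWAP     -> [-9, 288]
PUSH 3   -> [-9, 288, 3]
ROT      -> [288, 3, -9]
SWAP     -> [288, -9, 3]
ADD      -> [288, -6]
OVER     -> [288, -6, 288]
POP      -> [288, -6]
SUB      -> [294]
DUP      -> [294, 294]
DIV      -> [1]
POP      -> []
PUSH 8   -> [8]
PUSH 8   -> [8, 8]
MUL      -> [64]
DUP      -> [64, 64]
DUP      -> [64, 64, 64]
ROT      -> [64, 64, 64]

3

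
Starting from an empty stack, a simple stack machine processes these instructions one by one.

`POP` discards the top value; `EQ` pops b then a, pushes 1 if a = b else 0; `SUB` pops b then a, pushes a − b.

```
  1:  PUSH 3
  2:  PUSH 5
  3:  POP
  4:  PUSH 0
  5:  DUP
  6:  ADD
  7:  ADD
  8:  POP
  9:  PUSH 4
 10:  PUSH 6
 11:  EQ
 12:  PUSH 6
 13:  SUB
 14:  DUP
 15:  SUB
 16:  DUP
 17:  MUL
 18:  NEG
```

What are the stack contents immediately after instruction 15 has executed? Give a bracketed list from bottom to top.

PUSH 3 → [3]
PUSH 5 → [3, 5]
POP    → [3]
PUSH 0 → [3, 0]
DUP    → [3, 0, 0]
ADD    → [3, 0]
ADD    → [3]
POP    → []
PUSH 4 → [4]
PUSH 6 → [4, 6]
EQ     → [0]
PUSH 6 → [0, 6]
SUB    → [-6]
DUP    → [-6, -6]
SUB    → [0]

[0]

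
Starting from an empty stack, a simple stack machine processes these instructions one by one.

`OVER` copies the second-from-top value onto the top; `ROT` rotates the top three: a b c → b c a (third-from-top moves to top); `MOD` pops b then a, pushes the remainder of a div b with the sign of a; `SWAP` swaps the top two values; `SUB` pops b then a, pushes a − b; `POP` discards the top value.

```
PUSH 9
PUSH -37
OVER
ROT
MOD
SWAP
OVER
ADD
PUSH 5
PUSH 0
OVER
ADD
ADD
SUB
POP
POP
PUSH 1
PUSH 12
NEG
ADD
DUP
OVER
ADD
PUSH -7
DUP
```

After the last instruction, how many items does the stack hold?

PUSH 9   → 9
PUSH -37 → 9 -37
OVER     → 9 -37 9
ROT      → -37 9 9
MOD      → -37 0
SWAP     → 0 -37
OVER     → 0 -37 0
ADD      → 0 -37
PUSH 5   → 0 -37 5
PUSH 0   → 0 -37 5 0
OVER     → 0 -37 5 0 5
ADD      → 0 -37 5 5
ADD      → 0 -37 10
SUB      → 0 -47
POP      → 0
POP      → (empty)
PUSH 1   → 1
PUSH 12  → 1 12
NEG      → 1 -12
ADD      → -11
DUP      → -11 -11
OVER     → -11 -11 -11
ADD      → -11 -22
PUSH -7  → -11 -22 -7
DUP      → -11 -22 -7 -7

4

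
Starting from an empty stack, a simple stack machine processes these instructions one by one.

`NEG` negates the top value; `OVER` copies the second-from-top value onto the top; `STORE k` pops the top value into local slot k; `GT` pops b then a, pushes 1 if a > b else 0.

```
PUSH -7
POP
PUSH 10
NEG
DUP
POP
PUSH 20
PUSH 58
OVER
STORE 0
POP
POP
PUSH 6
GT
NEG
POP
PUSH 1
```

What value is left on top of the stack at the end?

PUSH -7  -7
POP      (empty)
PUSH 10  10
NEG      -10
DUP      -10 -10
POP      -10
PUSH 20  -10 20
PUSH 58  -10 20 58
OVER     -10 20 58 20
STORE 0  -10 20 58
POP      -10 20
POP      -10
PUSH 6   -10 6
GT       0
NEG      0
POP      (empty)
PUSH 1   1

1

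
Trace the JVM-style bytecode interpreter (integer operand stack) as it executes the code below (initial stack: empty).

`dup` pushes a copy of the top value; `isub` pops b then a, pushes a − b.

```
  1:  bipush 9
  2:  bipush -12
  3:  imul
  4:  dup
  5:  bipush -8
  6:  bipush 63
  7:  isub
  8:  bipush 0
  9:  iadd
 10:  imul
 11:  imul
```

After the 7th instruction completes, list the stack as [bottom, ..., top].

bipush 9   : 9
bipush -12 : 9 -12
imul       : -108
dup        : -108 -108
bipush -8  : -108 -108 -8
bipush 63  : -108 -108 -8 63
isub       : -108 -108 -71

[-108, -108, -71]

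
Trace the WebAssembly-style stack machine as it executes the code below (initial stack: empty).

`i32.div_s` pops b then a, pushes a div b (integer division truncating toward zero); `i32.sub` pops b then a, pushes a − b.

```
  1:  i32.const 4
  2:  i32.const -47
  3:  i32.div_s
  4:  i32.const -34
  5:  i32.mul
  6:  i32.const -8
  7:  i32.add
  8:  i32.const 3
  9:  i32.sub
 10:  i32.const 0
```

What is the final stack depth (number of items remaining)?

i32.const 4   → [4]
i32.const -47 → [4, -47]
i32.div_s     → [0]
i32.const -34 → [0, -34]
i32.mul       → [0]
i32.const -8  → [0, -8]
i32.add       → [-8]
i32.const 3   → [-8, 3]
i32.sub       → [-11]
i32.const 0   → [-11, 0]

2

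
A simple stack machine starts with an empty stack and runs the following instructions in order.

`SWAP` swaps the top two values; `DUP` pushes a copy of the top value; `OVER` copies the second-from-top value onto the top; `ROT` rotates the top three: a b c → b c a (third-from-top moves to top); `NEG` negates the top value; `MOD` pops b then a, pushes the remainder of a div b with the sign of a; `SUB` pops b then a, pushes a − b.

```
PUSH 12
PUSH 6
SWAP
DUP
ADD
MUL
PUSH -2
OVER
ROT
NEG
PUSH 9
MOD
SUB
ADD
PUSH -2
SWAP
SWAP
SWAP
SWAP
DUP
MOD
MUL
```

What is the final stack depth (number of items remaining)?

1

PUSH 12 : 12
PUSH 6  : 12 6
SWAP    : 6 12
DUP     : 6 12 12
ADD     : 6 24
MUL     : 144
PUSH -2 : 144 -2
OVER    : 144 -2 144
ROT     : -2 144 144
NEG     : -2 144 -144
PUSH 9  : -2 144 -144 9
MOD     : -2 144 0
SUB     : -2 144
ADD     : 142
PUSH -2 : 142 -2
SWAP    : -2 142
SWAP    : 142 -2
SWAP    : -2 142
SWAP    : 142 -2
DUP     : 142 -2 -2
MOD     : 142 0
MUL     : 0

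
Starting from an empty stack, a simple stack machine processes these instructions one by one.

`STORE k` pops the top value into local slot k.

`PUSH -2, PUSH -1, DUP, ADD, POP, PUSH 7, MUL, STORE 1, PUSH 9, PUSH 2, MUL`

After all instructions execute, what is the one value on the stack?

PUSH -2 → [-2]
PUSH -1 → [-2, -1]
DUP     → [-2, -1, -1]
ADD     → [-2, -2]
POP     → [-2]
PUSH 7  → [-2, 7]
MUL     → [-14]
STORE 1 → []
PUSH 9  → [9]
PUSH 2  → [9, 2]
MUL     → [18]

18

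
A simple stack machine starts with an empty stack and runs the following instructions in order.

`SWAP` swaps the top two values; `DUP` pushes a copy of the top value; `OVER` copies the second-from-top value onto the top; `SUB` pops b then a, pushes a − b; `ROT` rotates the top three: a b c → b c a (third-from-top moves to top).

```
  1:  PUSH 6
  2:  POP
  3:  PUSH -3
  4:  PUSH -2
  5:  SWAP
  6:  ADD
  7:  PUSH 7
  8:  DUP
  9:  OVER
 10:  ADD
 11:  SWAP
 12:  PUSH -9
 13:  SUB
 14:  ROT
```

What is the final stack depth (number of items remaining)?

PUSH 6  -> [6]
POP     -> []
PUSH -3 -> [-3]
PUSH -2 -> [-3, -2]
SWAP    -> [-2, -3]
ADD     -> [-5]
PUSH 7  -> [-5, 7]
DUP     -> [-5, 7, 7]
OVER    -> [-5, 7, 7, 7]
ADD     -> [-5, 7, 14]
SWAP    -> [-5, 14, 7]
PUSH -9 -> [-5, 14, 7, -9]
SUB     -> [-5, 14, 16]
ROT     -> [14, 16, -5]

3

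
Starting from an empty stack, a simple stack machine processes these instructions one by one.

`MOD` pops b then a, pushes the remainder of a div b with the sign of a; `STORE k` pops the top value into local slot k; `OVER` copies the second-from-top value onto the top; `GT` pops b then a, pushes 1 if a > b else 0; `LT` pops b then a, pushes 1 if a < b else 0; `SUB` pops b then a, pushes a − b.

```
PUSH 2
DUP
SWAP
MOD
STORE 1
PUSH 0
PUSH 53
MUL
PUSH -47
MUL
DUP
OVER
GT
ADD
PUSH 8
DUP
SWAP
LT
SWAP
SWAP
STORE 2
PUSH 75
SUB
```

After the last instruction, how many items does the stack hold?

PUSH 2   → [2]
DUP      → [2, 2]
SWAP     → [2, 2]
MOD      → [0]
STORE 1  → []
PUSH 0   → [0]
PUSH 53  → [0, 53]
MUL      → [0]
PUSH -47 → [0, -47]
MUL      → [0]
DUP      → [0, 0]
OVER     → [0, 0, 0]
GT       → [0, 0]
ADD      → [0]
PUSH 8   → [0, 8]
DUP      → [0, 8, 8]
SWAP     → [0, 8, 8]
LT       → [0, 0]
SWAP     → [0, 0]
SWAP     → [0, 0]
STORE 2  → [0]
PUSH 75  → [0, 75]
SUB      → [-75]

1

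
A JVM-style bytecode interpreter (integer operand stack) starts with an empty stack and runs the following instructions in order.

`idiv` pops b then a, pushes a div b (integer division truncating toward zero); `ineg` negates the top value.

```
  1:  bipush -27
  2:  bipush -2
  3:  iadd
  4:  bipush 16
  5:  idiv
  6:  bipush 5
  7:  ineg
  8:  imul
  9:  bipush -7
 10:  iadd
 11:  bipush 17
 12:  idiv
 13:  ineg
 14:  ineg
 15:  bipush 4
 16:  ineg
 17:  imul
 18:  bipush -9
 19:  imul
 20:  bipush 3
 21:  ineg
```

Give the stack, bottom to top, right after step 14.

[0]

bipush -27 -> -27
bipush -2  -> -27 -2
iadd       -> -29
bipush 16  -> -29 16
idiv       -> -1
bipush 5   -> -1 5
ineg       -> -1 -5
imul       -> 5
bipush -7  -> 5 -7
iadd       -> -2
bipush 17  -> -2 17
idiv       -> 0
ineg       -> 0
ineg       -> 0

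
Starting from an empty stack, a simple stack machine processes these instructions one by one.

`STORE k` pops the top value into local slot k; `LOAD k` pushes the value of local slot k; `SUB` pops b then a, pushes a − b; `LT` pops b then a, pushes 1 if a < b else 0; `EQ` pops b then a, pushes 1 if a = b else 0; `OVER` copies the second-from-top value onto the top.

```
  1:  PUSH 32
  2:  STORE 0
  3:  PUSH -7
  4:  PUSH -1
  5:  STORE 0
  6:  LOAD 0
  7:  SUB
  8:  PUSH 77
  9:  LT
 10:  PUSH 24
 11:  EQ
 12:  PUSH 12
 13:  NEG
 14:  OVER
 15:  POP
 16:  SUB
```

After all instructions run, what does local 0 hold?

-1

PUSH 32 → 32
STORE 0 → (empty)
PUSH -7 → -7
PUSH -1 → -7 -1
STORE 0 → -7
LOAD 0  → -7 -1
SUB     → -6
PUSH 77 → -6 77
LT      → 1
PUSH 24 → 1 24
EQ      → 0
PUSH 12 → 0 12
NEG     → 0 -12
OVER    → 0 -12 0
POP     → 0 -12
SUB     → 12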